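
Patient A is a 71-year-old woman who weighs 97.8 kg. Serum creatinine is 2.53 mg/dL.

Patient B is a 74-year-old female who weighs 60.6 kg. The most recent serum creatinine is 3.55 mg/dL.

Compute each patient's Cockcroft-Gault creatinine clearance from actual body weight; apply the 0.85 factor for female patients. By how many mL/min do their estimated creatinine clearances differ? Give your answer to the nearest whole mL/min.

Patient A: CrCl = (140 − 71) × 97.8 / (72 × 2.53) × 0.85 = 6748.2 / 182.16 × 0.85 ≈ 31.5 mL/min
Patient B: CrCl = (140 − 74) × 60.6 / (72 × 3.55) × 0.85 = 3999.6 / 255.60 × 0.85 ≈ 13.3 mL/min
|31.5 − 13.3| = 18.2 mL/min

18 mL/min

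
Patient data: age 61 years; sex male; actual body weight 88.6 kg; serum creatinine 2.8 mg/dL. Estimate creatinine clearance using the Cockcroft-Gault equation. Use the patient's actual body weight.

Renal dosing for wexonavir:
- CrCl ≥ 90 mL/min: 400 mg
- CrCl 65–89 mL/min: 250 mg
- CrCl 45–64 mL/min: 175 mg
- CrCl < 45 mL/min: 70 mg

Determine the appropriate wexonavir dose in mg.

70 mg

CrCl = (140 − 61) × 88.6 / (72 × 2.8) = 6999.4 / 201.60 ≈ 34.7 mL/min
CrCl ≈ 35 mL/min → bracket < 45 mL/min.
Dose for this bracket: 70 mg.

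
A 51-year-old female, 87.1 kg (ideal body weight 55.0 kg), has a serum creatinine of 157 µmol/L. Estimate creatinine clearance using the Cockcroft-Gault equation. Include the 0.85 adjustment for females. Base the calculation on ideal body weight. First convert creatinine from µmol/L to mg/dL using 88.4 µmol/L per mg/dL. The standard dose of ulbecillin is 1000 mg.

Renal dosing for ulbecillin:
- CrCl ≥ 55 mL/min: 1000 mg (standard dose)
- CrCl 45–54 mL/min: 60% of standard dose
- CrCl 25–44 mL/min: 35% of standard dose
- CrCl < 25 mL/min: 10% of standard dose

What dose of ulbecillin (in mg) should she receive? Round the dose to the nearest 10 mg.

SCr = 157 / 88.4 = 1.776 mg/dL
CrCl = (140 − 51) × 55 / (72 × 1.776) × 0.85 = 4895.0 / 127.87 × 0.85 ≈ 32.5 mL/min
CrCl ≈ 33 mL/min → bracket 25–44 mL/min.
35% of 1000 mg = 350 mg

350 mg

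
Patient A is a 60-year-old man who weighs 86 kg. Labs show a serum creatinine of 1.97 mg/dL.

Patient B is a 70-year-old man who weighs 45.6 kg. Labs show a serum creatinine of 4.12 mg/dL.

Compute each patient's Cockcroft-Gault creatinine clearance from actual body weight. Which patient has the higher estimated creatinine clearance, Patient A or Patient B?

Patient A

Patient A: CrCl = (140 − 60) × 86 / (72 × 1.97) = 6880.0 / 141.84 ≈ 48.5 mL/min
Patient B: CrCl = (140 − 70) × 45.6 / (72 × 4.12) = 3192.0 / 296.64 ≈ 10.8 mL/min
48.5 vs 10.8 mL/min → Patient A is higher.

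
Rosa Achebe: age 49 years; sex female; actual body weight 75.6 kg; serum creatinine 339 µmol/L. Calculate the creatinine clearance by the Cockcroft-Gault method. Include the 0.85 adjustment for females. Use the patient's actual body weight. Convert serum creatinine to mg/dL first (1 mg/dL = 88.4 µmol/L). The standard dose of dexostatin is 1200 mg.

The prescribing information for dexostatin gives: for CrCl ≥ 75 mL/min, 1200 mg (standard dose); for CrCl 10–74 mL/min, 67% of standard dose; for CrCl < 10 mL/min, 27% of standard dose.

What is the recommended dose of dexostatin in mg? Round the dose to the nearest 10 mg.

SCr = 339 / 88.4 = 3.835 mg/dL
CrCl = (140 − 49) × 75.6 / (72 × 3.835) × 0.85 = 6879.6 / 276.12 × 0.85 ≈ 21.2 mL/min
CrCl ≈ 21 mL/min → bracket 10–74 mL/min.
67% of 1200 mg = 804 mg → 800 mg

800 mg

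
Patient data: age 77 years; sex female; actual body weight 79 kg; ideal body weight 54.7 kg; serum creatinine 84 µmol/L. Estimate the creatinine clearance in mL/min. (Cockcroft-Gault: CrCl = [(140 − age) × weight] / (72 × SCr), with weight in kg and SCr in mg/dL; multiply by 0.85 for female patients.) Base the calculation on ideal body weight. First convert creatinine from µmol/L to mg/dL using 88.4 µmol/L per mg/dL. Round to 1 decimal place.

SCr = 84 / 88.4 = 0.95 mg/dL
CrCl = (140 − 77) × 54.7 / (72 × 0.95) × 0.85 = 3446.1 / 68.40 × 0.85 ≈ 42.8 mL/min

42.8 mL/min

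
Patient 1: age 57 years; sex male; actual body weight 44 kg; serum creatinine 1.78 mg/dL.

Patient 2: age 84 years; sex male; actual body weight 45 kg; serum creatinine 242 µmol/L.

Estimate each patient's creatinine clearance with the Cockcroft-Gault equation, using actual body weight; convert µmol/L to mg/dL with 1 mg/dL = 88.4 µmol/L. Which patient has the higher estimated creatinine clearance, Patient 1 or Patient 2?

Patient 1: CrCl = (140 − 57) × 44 / (72 × 1.78) = 3652.0 / 128.16 ≈ 28.5 mL/min
Patient 2: SCr = 242 / 88.4 = 2.738 mg/dL
Patient 2: CrCl = (140 − 84) × 45 / (72 × 2.738) = 2520.0 / 197.14 ≈ 12.8 mL/min
28.5 vs 12.8 mL/min → Patient 1 is higher.

Patient 1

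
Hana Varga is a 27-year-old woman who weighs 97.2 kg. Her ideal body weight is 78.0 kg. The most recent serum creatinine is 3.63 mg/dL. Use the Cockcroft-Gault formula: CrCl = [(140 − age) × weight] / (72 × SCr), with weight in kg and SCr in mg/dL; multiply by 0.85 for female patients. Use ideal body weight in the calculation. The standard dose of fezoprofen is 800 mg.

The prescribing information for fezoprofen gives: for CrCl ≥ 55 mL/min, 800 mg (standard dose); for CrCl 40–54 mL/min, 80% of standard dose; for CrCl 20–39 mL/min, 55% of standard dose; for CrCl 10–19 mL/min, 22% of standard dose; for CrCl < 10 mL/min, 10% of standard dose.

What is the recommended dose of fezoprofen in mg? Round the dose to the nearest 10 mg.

CrCl = (140 − 27) × 78 / (72 × 3.63) × 0.85 = 8814.0 / 261.36 × 0.85 ≈ 28.7 mL/min
CrCl ≈ 29 mL/min → bracket 20–39 mL/min.
55% of 800 mg = 440 mg

440 mg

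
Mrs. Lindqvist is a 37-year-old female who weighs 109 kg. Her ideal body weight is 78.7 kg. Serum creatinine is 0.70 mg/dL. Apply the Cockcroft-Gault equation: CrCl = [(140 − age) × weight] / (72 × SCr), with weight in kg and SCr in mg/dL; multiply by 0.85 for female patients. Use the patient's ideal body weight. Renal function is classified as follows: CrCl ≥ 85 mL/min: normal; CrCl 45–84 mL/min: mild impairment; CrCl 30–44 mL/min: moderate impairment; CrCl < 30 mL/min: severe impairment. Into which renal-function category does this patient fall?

CrCl = (140 − 37) × 78.7 / (72 × 0.7) × 0.85 = 8106.1 / 50.40 × 0.85 ≈ 136.7 mL/min
137 mL/min falls in the 'normal' range.

normal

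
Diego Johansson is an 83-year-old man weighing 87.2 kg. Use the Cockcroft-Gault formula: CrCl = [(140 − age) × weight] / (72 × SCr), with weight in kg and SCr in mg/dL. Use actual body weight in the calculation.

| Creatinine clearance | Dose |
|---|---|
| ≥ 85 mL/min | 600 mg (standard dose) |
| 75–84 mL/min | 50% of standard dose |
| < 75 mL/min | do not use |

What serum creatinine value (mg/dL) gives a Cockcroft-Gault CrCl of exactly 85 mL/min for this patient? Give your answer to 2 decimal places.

0.81 mg/dL

Standard dose requires CrCl ≥ 85 mL/min.
Set (140 − 83) × 87.2 / (72 × SCr) = 85
SCr = (140 − 83) × 87.2 / (72 × 85) = 0.812 mg/dL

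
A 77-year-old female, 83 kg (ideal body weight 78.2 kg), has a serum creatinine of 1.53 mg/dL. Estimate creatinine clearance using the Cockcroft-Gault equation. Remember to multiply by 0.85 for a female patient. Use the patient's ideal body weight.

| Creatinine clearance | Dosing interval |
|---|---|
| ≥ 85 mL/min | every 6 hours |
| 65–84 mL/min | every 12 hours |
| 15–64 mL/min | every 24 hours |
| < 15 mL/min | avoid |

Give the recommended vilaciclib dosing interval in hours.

every 24 hours

CrCl = (140 − 77) × 78.2 / (72 × 1.53) × 0.85 = 4926.6 / 110.16 × 0.85 ≈ 38.0 mL/min
CrCl ≈ 38 mL/min → bracket 15–64 mL/min → every 24 hours.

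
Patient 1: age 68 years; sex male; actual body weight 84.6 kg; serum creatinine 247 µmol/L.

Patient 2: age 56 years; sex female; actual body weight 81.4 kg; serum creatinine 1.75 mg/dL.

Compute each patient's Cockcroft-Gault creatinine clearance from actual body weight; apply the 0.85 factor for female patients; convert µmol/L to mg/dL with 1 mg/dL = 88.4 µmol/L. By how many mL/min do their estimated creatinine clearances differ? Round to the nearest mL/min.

Patient 1: SCr = 247 / 88.4 = 2.794 mg/dL
Patient 1: CrCl = (140 − 68) × 84.6 / (72 × 2.794) = 6091.2 / 201.17 ≈ 30.3 mL/min
Patient 2: CrCl = (140 − 56) × 81.4 / (72 × 1.75) × 0.85 = 6837.6 / 126.00 × 0.85 ≈ 46.1 mL/min
|30.3 − 46.1| = 15.8 mL/min

16 mL/min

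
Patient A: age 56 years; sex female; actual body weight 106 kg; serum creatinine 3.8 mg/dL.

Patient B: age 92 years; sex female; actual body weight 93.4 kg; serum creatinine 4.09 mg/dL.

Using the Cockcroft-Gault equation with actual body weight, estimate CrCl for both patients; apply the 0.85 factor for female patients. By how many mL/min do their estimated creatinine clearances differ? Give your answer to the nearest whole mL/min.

15 mL/min

Patient A: CrCl = (140 − 56) × 106 / (72 × 3.8) × 0.85 = 8904.0 / 273.60 × 0.85 ≈ 27.7 mL/min
Patient B: CrCl = (140 − 92) × 93.4 / (72 × 4.09) × 0.85 = 4483.2 / 294.48 × 0.85 ≈ 12.9 mL/min
|27.7 − 12.9| = 14.8 mL/min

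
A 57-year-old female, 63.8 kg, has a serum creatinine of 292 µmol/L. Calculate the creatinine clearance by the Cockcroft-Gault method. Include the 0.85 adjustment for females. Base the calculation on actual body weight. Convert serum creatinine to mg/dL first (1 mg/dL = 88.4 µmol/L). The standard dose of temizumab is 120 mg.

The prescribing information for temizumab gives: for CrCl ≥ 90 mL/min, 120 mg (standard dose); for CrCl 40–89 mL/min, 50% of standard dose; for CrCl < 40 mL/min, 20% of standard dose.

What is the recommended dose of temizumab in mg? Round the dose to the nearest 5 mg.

SCr = 292 / 88.4 = 3.303 mg/dL
CrCl = (140 − 57) × 63.8 / (72 × 3.303) × 0.85 = 5295.4 / 237.82 × 0.85 ≈ 18.9 mL/min
CrCl ≈ 19 mL/min → bracket < 40 mL/min.
20% of 120 mg = 24 mg → 25 mg

25 mg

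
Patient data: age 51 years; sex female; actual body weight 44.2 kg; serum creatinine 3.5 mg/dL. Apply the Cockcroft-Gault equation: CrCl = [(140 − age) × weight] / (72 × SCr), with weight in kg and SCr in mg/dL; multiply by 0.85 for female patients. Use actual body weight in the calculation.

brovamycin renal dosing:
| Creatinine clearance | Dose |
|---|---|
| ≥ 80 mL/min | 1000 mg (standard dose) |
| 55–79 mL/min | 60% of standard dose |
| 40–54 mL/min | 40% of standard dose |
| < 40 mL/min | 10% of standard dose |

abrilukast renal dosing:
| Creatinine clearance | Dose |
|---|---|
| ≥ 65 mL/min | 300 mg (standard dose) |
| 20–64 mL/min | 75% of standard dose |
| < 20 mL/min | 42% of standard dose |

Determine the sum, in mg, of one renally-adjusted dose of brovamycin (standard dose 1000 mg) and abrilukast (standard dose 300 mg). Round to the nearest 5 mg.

CrCl = (140 − 51) × 44.2 / (72 × 3.5) × 0.85 = 3933.8 / 252.00 × 0.85 ≈ 13.3 mL/min
CrCl ≈ 13 mL/min.
brovamycin: < 40 mL/min → 10% of 1000 mg = 100 mg.
abrilukast: < 20 mL/min → 42% of 300 mg = 126 mg.
Total = 100 + 126 = 226 mg.

225 mg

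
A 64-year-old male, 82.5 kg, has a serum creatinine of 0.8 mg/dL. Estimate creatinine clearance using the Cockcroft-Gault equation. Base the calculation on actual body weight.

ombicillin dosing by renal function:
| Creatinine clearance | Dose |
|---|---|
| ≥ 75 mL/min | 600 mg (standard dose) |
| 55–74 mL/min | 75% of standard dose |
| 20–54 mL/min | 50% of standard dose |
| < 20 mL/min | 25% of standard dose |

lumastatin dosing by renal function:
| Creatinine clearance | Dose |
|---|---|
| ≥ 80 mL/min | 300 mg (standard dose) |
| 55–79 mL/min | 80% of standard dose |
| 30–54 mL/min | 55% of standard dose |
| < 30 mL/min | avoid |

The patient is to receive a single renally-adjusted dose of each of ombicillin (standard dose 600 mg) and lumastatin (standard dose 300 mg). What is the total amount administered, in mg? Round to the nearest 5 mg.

CrCl = (140 − 64) × 82.5 / (72 × 0.8) = 6270.0 / 57.60 ≈ 108.9 mL/min
CrCl ≈ 109 mL/min.
ombicillin: ≥ 75 mL/min → 100% of 600 mg = 600 mg.
lumastatin: ≥ 80 mL/min → 100% of 300 mg = 300 mg.
Total = 600 + 300 = 900 mg.

900 mg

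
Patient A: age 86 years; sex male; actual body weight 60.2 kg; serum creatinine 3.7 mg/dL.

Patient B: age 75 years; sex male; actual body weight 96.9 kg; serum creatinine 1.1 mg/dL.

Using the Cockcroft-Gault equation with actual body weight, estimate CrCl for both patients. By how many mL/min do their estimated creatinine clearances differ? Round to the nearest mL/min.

Patient A: CrCl = (140 − 86) × 60.2 / (72 × 3.7) = 3250.8 / 266.40 ≈ 12.2 mL/min
Patient B: CrCl = (140 − 75) × 96.9 / (72 × 1.1) = 6298.5 / 79.20 ≈ 79.5 mL/min
|12.2 − 79.5| = 67.3 mL/min

67 mL/min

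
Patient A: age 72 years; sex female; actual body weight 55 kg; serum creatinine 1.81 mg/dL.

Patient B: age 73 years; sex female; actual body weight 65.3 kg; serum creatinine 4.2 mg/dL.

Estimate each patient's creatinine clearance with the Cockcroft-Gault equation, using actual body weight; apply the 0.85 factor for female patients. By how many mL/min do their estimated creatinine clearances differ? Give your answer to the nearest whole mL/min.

12 mL/min

Patient A: CrCl = (140 − 72) × 55 / (72 × 1.81) × 0.85 = 3740.0 / 130.32 × 0.85 ≈ 24.4 mL/min
Patient B: CrCl = (140 − 73) × 65.3 / (72 × 4.2) × 0.85 = 4375.1 / 302.40 × 0.85 ≈ 12.3 mL/min
|24.4 − 12.3| = 12.1 mL/min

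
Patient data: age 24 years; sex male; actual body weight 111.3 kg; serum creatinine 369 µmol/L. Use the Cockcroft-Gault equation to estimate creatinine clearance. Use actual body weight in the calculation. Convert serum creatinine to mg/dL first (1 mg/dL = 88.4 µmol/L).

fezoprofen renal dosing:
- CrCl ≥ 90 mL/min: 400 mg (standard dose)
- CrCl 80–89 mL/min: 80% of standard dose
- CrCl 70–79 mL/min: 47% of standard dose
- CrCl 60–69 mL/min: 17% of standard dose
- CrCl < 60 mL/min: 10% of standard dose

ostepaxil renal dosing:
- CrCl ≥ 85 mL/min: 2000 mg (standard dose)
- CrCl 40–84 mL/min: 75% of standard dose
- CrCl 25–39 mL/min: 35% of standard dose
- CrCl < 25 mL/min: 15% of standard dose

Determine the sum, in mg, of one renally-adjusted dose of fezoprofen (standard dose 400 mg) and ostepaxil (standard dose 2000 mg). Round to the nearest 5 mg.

1540 mg

SCr = 369 / 88.4 = 4.174 mg/dL
CrCl = (140 − 24) × 111.3 / (72 × 4.174) = 12910.8 / 300.53 ≈ 43.0 mL/min
CrCl ≈ 43 mL/min.
fezoprofen: < 60 mL/min → 10% of 400 mg = 40 mg.
ostepaxil: 40–84 mL/min → 75% of 2000 mg = 1500 mg.
Total = 40 + 1500 = 1540 mg.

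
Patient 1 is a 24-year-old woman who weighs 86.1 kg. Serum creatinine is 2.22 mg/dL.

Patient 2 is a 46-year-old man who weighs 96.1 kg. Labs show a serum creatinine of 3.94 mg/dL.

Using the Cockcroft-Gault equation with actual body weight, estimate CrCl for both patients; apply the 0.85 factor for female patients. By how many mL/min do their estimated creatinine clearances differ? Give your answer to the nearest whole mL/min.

21 mL/min

Patient 1: CrCl = (140 − 24) × 86.1 / (72 × 2.22) × 0.85 = 9987.6 / 159.84 × 0.85 ≈ 53.1 mL/min
Patient 2: CrCl = (140 − 46) × 96.1 / (72 × 3.94) = 9033.4 / 283.68 ≈ 31.8 mL/min
|53.1 − 31.8| = 21.3 mL/min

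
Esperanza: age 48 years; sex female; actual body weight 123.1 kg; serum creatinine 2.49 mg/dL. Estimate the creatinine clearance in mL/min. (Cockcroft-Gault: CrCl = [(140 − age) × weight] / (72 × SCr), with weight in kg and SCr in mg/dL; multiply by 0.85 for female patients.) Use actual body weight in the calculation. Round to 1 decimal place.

CrCl = (140 − 48) × 123.1 / (72 × 2.49) × 0.85 = 11325.2 / 179.28 × 0.85 ≈ 53.7 mL/min

53.7 mL/min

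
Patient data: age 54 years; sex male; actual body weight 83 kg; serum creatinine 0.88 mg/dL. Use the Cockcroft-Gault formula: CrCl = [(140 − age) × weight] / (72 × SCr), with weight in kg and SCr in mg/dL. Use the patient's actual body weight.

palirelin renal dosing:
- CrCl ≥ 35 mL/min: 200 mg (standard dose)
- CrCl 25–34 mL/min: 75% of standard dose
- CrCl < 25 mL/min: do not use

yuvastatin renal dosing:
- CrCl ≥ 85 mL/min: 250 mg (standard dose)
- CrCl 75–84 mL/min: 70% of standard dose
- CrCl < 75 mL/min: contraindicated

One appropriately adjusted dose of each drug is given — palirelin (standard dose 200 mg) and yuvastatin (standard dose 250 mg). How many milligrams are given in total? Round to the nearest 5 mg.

CrCl = (140 − 54) × 83 / (72 × 0.88) = 7138.0 / 63.36 ≈ 112.7 mL/min
CrCl ≈ 113 mL/min.
palirelin: ≥ 35 mL/min → 100% of 200 mg = 200 mg.
yuvastatin: ≥ 85 mL/min → 100% of 250 mg = 250 mg.
Total = 200 + 250 = 450 mg.

450 mg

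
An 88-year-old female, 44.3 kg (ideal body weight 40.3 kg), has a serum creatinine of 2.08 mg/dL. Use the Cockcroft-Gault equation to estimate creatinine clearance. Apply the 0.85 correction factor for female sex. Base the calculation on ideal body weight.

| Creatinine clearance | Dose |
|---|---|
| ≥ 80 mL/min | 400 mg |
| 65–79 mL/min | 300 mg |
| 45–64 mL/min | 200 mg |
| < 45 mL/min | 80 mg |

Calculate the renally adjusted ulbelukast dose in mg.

80 mg

CrCl = (140 − 88) × 40.3 / (72 × 2.08) × 0.85 = 2095.6 / 149.76 × 0.85 ≈ 11.9 mL/min
CrCl ≈ 12 mL/min → bracket < 45 mL/min.
Dose for this bracket: 80 mg.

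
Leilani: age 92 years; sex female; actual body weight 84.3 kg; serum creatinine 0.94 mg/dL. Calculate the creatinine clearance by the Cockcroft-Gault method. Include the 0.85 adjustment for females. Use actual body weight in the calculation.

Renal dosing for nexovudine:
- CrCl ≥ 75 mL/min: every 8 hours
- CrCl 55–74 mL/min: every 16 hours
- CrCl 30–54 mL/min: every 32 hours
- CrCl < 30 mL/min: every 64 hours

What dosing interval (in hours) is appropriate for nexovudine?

every 32 hours

CrCl = (140 − 92) × 84.3 / (72 × 0.94) × 0.85 = 4046.4 / 67.68 × 0.85 ≈ 50.8 mL/min
CrCl ≈ 51 mL/min → bracket 30–54 mL/min → every 32 hours.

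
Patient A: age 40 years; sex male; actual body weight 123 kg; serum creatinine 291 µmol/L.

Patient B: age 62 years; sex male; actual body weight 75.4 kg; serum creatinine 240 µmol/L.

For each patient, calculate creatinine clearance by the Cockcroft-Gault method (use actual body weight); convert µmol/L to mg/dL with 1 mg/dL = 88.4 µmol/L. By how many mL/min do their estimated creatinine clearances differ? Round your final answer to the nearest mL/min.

Patient A: SCr = 291 / 88.4 = 3.292 mg/dL
Patient A: CrCl = (140 − 40) × 123 / (72 × 3.292) = 12300.0 / 237.02 ≈ 51.9 mL/min
Patient B: SCr = 240 / 88.4 = 2.715 mg/dL
Patient B: CrCl = (140 − 62) × 75.4 / (72 × 2.715) = 5881.2 / 195.48 ≈ 30.1 mL/min
|51.9 − 30.1| = 21.8 mL/min

22 mL/min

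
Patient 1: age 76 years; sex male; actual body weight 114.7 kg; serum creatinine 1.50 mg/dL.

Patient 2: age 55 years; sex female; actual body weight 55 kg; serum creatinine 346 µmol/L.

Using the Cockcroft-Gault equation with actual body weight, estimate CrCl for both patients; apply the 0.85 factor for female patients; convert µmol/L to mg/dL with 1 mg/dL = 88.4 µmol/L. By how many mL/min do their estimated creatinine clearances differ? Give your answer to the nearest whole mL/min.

Patient 1: CrCl = (140 − 76) × 114.7 / (72 × 1.5) = 7340.8 / 108.00 ≈ 68.0 mL/min
Patient 2: SCr = 346 / 88.4 = 3.914 mg/dL
Patient 2: CrCl = (140 − 55) × 55 / (72 × 3.914) × 0.85 = 4675.0 / 281.81 × 0.85 ≈ 14.1 mL/min
|68.0 − 14.1| = 53.9 mL/min

54 mL/min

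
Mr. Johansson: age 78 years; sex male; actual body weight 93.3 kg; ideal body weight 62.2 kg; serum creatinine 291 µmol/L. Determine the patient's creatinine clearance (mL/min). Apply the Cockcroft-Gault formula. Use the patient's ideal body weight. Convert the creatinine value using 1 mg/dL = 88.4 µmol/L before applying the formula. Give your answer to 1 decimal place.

SCr = 291 / 88.4 = 3.292 mg/dL
CrCl = (140 − 78) × 62.2 / (72 × 3.292) = 3856.4 / 237.02 ≈ 16.3 mL/min

16.3 mL/min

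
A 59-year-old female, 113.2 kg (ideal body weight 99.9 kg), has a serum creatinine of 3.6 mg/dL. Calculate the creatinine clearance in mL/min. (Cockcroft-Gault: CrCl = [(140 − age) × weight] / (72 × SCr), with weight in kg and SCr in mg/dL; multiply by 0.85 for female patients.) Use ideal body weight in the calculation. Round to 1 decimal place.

CrCl = (140 − 59) × 99.9 / (72 × 3.6) × 0.85 = 8091.9 / 259.20 × 0.85 ≈ 26.5 mL/min

26.5 mL/min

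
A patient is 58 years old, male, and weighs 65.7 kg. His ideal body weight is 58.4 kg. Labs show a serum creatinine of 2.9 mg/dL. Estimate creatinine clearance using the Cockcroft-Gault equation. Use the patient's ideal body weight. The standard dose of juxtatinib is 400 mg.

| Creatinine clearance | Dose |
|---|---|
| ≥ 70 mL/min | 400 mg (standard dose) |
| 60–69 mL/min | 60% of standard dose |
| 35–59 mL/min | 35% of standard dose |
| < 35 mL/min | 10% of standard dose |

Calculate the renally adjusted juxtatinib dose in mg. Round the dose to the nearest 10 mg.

40 mg

CrCl = (140 − 58) × 58.4 / (72 × 2.9) = 4788.8 / 208.80 ≈ 22.9 mL/min
CrCl ≈ 23 mL/min → bracket < 35 mL/min.
10% of 400 mg = 40 mg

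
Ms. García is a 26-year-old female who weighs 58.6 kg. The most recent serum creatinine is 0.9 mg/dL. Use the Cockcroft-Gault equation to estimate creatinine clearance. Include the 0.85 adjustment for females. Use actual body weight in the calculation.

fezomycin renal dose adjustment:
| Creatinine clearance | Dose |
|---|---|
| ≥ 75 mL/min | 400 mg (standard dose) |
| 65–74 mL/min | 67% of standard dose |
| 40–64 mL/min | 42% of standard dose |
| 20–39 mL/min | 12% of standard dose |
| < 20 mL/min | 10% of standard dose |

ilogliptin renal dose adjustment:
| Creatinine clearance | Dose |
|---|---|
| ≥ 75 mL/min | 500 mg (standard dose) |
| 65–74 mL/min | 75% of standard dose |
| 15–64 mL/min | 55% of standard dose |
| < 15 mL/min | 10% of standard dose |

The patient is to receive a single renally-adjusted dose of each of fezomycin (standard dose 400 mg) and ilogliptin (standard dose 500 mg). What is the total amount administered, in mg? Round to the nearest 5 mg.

CrCl = (140 − 26) × 58.6 / (72 × 0.9) × 0.85 = 6680.4 / 64.80 × 0.85 ≈ 87.6 mL/min
CrCl ≈ 88 mL/min.
fezomycin: ≥ 75 mL/min → 100% of 400 mg = 400 mg.
ilogliptin: ≥ 75 mL/min → 100% of 500 mg = 500 mg.
Total = 400 + 500 = 900 mg.

900 mg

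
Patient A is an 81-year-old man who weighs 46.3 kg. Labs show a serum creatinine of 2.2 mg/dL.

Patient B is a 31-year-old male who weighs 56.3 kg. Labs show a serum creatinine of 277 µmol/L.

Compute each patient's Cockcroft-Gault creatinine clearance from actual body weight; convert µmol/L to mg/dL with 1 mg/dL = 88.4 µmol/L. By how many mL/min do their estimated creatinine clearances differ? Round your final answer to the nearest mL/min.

10 mL/min

Patient A: CrCl = (140 − 81) × 46.3 / (72 × 2.2) = 2731.7 / 158.40 ≈ 17.2 mL/min
Patient B: SCr = 277 / 88.4 = 3.133 mg/dL
Patient B: CrCl = (140 − 31) × 56.3 / (72 × 3.133) = 6136.7 / 225.58 ≈ 27.2 mL/min
|17.2 − 27.2| = 10.0 mL/min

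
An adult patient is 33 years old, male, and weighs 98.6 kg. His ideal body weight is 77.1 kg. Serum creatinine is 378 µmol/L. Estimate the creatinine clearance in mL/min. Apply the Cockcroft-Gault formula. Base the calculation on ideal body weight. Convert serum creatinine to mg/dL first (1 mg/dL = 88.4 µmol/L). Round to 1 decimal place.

SCr = 378 / 88.4 = 4.276 mg/dL
CrCl = (140 − 33) × 77.1 / (72 × 4.276) = 8249.7 / 307.87 ≈ 26.8 mL/min

26.8 mL/min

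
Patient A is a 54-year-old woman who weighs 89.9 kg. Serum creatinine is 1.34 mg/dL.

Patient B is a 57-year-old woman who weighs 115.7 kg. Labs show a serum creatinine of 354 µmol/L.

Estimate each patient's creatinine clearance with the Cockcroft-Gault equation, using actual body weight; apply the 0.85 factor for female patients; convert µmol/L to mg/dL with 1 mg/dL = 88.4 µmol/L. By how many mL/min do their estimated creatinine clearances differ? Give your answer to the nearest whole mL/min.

Patient A: CrCl = (140 − 54) × 89.9 / (72 × 1.34) × 0.85 = 7731.4 / 96.48 × 0.85 ≈ 68.1 mL/min
Patient B: SCr = 354 / 88.4 = 4.005 mg/dL
Patient B: CrCl = (140 − 57) × 115.7 / (72 × 4.005) × 0.85 = 9603.1 / 288.36 × 0.85 ≈ 28.3 mL/min
|68.1 − 28.3| = 39.8 mL/min

40 mL/min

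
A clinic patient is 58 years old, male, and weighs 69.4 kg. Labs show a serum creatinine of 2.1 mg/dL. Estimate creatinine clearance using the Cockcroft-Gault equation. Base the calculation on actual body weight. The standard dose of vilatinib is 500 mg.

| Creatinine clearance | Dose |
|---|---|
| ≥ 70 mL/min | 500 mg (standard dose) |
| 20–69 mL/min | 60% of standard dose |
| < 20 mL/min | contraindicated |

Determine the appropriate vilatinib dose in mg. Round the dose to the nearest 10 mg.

300 mg

CrCl = (140 − 58) × 69.4 / (72 × 2.1) = 5690.8 / 151.20 ≈ 37.6 mL/min
CrCl ≈ 38 mL/min → bracket 20–69 mL/min.
60% of 500 mg = 300 mg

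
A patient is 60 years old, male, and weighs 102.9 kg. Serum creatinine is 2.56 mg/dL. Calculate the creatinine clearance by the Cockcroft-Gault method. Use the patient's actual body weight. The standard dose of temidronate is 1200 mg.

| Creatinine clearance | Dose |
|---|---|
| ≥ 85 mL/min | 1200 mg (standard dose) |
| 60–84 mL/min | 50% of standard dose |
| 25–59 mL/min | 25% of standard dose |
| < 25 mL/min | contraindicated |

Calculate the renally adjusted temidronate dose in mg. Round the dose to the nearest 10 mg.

CrCl = (140 − 60) × 102.9 / (72 × 2.56) = 8232.0 / 184.32 ≈ 44.7 mL/min
CrCl ≈ 45 mL/min → bracket 25–59 mL/min.
25% of 1200 mg = 300 mg

300 mg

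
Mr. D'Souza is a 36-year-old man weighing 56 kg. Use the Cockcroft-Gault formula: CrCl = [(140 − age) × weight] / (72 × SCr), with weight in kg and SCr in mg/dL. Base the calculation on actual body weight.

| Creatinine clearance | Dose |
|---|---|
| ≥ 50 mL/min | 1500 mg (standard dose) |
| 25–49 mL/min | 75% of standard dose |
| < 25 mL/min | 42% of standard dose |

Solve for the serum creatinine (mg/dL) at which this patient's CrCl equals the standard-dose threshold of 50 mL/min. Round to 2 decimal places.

1.62 mg/dL

Standard dose requires CrCl ≥ 50 mL/min.
Set (140 − 36) × 56 / (72 × SCr) = 50
SCr = (140 − 36) × 56 / (72 × 50) = 1.618 mg/dL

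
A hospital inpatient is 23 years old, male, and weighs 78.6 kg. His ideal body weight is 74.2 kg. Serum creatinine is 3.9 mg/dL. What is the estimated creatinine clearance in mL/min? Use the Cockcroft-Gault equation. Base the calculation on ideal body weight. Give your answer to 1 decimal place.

30.9 mL/min

CrCl = (140 − 23) × 74.2 / (72 × 3.9) = 8681.4 / 280.80 ≈ 30.9 mL/min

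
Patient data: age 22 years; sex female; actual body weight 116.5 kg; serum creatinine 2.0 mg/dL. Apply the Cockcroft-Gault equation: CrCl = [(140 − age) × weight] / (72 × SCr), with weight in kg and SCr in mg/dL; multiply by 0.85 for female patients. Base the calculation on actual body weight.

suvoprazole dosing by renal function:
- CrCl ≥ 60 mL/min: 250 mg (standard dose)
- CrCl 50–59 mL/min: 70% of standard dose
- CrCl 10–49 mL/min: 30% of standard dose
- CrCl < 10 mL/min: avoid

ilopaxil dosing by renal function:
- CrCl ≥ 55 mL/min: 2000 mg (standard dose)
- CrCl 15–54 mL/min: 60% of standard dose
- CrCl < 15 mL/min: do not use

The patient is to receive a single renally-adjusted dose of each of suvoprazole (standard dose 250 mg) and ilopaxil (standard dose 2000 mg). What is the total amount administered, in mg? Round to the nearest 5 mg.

CrCl = (140 − 22) × 116.5 / (72 × 2) × 0.85 = 13747.0 / 144.00 × 0.85 ≈ 81.1 mL/min
CrCl ≈ 81 mL/min.
suvoprazole: ≥ 60 mL/min → 100% of 250 mg = 250 mg.
ilopaxil: ≥ 55 mL/min → 100% of 2000 mg = 2000 mg.
Total = 250 + 2000 = 2250 mg.

2250 mg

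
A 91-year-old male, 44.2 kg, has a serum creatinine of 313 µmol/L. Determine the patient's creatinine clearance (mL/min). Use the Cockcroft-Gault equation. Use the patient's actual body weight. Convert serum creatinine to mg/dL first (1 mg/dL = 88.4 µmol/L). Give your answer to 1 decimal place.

SCr = 313 / 88.4 = 3.541 mg/dL
CrCl = (140 − 91) × 44.2 / (72 × 3.541) = 2165.8 / 254.95 ≈ 8.5 mL/min

8.5 mL/min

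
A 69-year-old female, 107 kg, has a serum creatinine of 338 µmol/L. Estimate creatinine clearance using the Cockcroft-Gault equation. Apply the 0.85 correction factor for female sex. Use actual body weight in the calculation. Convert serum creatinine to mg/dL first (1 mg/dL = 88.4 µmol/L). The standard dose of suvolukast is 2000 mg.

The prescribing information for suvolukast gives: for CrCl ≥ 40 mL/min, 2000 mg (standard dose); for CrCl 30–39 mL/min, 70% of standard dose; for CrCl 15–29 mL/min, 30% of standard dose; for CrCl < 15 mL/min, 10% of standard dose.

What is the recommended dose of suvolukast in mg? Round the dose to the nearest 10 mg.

600 mg

SCr = 338 / 88.4 = 3.824 mg/dL
CrCl = (140 − 69) × 107 / (72 × 3.824) × 0.85 = 7597.0 / 275.33 × 0.85 ≈ 23.5 mL/min
CrCl ≈ 23 mL/min → bracket 15–29 mL/min.
30% of 2000 mg = 600 mg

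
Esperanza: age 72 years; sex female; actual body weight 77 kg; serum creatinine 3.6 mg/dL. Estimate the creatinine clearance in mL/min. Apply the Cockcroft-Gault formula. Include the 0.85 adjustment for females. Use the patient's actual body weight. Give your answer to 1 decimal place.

CrCl = (140 − 72) × 77 / (72 × 3.6) × 0.85 = 5236.0 / 259.20 × 0.85 ≈ 17.2 mL/min

17.2 mL/min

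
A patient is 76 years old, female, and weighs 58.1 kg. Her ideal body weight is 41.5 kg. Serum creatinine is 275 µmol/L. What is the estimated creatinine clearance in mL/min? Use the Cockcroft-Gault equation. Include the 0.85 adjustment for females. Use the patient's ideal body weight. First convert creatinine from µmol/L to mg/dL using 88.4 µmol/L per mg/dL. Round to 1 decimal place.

SCr = 275 / 88.4 = 3.111 mg/dL
CrCl = (140 − 76) × 41.5 / (72 × 3.111) × 0.85 = 2656.0 / 223.99 × 0.85 ≈ 10.1 mL/min

10.1 mL/min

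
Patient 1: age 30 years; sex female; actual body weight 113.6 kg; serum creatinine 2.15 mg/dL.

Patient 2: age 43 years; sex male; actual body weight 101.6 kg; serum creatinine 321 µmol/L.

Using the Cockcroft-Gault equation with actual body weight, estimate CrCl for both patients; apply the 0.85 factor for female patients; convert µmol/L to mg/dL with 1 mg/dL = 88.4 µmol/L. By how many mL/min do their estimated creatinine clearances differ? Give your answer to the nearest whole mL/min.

Patient 1: CrCl = (140 − 30) × 113.6 / (72 × 2.15) × 0.85 = 12496.0 / 154.80 × 0.85 ≈ 68.6 mL/min
Patient 2: SCr = 321 / 88.4 = 3.631 mg/dL
Patient 2: CrCl = (140 − 43) × 101.6 / (72 × 3.631) = 9855.2 / 261.43 ≈ 37.7 mL/min
|68.6 − 37.7| = 30.9 mL/min

31 mL/min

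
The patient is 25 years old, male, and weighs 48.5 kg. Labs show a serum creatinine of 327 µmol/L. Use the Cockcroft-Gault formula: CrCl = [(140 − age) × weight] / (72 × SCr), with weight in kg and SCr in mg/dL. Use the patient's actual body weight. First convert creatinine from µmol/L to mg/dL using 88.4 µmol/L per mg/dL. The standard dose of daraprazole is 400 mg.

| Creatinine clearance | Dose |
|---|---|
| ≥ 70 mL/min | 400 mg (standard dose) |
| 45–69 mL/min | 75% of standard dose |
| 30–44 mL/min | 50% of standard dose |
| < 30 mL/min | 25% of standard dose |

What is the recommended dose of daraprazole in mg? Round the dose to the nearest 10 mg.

100 mg

SCr = 327 / 88.4 = 3.699 mg/dL
CrCl = (140 − 25) × 48.5 / (72 × 3.699) = 5577.5 / 266.33 ≈ 20.9 mL/min
CrCl ≈ 21 mL/min → bracket < 30 mL/min.
25% of 400 mg = 100 mg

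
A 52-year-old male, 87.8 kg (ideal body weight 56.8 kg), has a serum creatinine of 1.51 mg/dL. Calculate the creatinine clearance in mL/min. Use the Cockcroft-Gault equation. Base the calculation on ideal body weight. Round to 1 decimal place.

46.0 mL/min

CrCl = (140 − 52) × 56.8 / (72 × 1.51) = 4998.4 / 108.72 ≈ 46.0 mL/min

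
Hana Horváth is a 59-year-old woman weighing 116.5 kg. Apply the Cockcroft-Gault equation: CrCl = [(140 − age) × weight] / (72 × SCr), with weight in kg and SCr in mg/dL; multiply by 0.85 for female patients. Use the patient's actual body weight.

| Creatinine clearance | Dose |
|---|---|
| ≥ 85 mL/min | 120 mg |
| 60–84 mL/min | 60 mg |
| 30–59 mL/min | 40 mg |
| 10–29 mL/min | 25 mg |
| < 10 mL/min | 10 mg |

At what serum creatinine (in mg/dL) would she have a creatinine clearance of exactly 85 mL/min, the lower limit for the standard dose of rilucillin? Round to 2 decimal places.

1.31 mg/dL

Standard dose requires CrCl ≥ 85 mL/min.
Set (140 − 59) × 116.5 × 0.85 / (72 × SCr) = 85
SCr = (140 − 59) × 116.5 × 0.85 / (72 × 85) = 1.311 mg/dL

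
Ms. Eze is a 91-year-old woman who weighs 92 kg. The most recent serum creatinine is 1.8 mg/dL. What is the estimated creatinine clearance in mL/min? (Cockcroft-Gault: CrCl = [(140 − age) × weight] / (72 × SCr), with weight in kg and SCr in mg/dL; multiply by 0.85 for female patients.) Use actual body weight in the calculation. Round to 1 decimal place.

CrCl = (140 − 91) × 92 / (72 × 1.8) × 0.85 = 4508.0 / 129.60 × 0.85 ≈ 29.6 mL/min

29.6 mL/min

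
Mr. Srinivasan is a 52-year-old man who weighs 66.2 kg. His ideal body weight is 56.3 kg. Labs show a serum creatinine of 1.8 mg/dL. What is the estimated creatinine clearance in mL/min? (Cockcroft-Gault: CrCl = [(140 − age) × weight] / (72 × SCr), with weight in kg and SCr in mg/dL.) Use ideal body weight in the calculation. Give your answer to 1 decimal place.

CrCl = (140 − 52) × 56.3 / (72 × 1.8) = 4954.4 / 129.60 ≈ 38.2 mL/min

38.2 mL/min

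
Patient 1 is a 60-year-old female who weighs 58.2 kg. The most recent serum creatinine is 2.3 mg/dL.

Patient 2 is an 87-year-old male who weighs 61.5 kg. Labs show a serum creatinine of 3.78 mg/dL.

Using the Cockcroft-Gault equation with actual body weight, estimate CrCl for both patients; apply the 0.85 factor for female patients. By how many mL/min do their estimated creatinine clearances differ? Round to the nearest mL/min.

12 mL/min

Patient 1: CrCl = (140 − 60) × 58.2 / (72 × 2.3) × 0.85 = 4656.0 / 165.60 × 0.85 ≈ 23.9 mL/min
Patient 2: CrCl = (140 − 87) × 61.5 / (72 × 3.78) = 3259.5 / 272.16 ≈ 12.0 mL/min
|23.9 − 12.0| = 11.9 mL/min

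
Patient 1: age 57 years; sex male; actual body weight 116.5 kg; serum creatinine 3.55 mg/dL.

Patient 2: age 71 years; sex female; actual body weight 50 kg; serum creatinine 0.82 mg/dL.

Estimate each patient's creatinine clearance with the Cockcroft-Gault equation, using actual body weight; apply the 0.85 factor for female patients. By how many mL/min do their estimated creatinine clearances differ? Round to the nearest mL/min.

12 mL/min

Patient 1: CrCl = (140 − 57) × 116.5 / (72 × 3.55) = 9669.5 / 255.60 ≈ 37.8 mL/min
Patient 2: CrCl = (140 − 71) × 50 / (72 × 0.82) × 0.85 = 3450.0 / 59.04 × 0.85 ≈ 49.7 mL/min
|37.8 − 49.7| = 11.9 mL/min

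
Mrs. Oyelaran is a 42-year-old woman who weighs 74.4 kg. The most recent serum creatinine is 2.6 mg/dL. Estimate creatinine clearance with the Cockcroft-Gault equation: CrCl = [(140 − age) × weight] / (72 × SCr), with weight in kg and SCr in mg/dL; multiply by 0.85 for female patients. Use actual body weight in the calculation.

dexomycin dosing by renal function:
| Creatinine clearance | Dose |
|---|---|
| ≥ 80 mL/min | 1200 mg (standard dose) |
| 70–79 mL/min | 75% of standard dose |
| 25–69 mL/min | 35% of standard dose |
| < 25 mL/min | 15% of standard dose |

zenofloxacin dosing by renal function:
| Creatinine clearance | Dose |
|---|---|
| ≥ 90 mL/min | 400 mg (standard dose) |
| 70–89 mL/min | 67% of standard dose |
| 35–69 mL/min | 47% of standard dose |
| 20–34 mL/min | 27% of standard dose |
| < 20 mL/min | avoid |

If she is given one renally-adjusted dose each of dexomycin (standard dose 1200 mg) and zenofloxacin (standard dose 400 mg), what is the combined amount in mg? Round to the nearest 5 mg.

530 mg

CrCl = (140 − 42) × 74.4 / (72 × 2.6) × 0.85 = 7291.2 / 187.20 × 0.85 ≈ 33.1 mL/min
CrCl ≈ 33 mL/min.
dexomycin: 25–69 mL/min → 35% of 1200 mg = 420 mg.
zenofloxacin: 20–34 mL/min → 27% of 400 mg = 108 mg.
Total = 420 + 108 = 528 mg.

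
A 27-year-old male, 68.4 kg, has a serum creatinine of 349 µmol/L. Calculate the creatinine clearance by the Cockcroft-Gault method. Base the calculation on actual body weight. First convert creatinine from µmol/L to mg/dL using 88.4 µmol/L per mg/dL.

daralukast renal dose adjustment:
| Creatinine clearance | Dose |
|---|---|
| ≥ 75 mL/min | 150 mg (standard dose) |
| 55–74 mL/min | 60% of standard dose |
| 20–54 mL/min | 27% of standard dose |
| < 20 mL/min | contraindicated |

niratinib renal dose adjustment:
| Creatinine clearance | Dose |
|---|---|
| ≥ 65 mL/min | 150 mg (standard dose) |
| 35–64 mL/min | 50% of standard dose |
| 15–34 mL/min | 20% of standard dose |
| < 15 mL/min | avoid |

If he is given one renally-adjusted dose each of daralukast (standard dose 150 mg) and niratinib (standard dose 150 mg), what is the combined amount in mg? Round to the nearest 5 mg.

SCr = 349 / 88.4 = 3.948 mg/dL
CrCl = (140 − 27) × 68.4 / (72 × 3.948) = 7729.2 / 284.26 ≈ 27.2 mL/min
CrCl ≈ 27 mL/min.
daralukast: 20–54 mL/min → 27% of 150 mg = 40.5 mg.
niratinib: 15–34 mL/min → 20% of 150 mg = 30 mg.
Total = 40.5 + 30 = 70.5 mg.

70 mg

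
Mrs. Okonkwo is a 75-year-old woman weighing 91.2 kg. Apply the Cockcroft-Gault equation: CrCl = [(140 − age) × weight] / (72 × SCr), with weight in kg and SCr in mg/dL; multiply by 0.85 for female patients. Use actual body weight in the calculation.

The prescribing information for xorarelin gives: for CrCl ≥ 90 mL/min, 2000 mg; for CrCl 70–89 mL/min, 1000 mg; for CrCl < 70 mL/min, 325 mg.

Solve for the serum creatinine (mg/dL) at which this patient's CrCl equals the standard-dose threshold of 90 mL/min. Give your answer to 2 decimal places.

0.78 mg/dL

Standard dose requires CrCl ≥ 90 mL/min.
Set (140 − 75) × 91.2 × 0.85 / (72 × SCr) = 90
SCr = (140 − 75) × 91.2 × 0.85 / (72 × 90) = 0.778 mg/dL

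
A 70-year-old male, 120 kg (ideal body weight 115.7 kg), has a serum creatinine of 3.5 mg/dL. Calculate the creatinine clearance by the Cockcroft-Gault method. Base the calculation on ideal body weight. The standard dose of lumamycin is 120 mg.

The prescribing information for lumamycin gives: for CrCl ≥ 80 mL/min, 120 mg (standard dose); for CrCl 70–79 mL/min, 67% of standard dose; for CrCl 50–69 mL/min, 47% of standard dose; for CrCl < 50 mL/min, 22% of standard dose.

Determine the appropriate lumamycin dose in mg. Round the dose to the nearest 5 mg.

25 mg

CrCl = (140 − 70) × 115.7 / (72 × 3.5) = 8099.0 / 252.00 ≈ 32.1 mL/min
CrCl ≈ 32 mL/min → bracket < 50 mL/min.
22% of 120 mg = 26.4 mg → 25 mg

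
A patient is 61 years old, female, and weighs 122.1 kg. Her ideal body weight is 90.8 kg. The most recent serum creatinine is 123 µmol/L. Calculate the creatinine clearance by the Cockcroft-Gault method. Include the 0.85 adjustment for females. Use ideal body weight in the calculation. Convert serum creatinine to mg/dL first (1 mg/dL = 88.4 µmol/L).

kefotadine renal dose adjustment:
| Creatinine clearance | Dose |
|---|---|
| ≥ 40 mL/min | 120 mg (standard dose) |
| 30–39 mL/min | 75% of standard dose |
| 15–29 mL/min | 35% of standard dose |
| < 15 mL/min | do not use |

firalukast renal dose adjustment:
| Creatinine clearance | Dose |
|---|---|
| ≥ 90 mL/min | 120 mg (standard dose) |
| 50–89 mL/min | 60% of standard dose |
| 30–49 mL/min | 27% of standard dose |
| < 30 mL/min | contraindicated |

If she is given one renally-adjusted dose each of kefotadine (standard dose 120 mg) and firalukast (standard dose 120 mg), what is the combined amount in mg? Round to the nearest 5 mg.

190 mg

SCr = 123 / 88.4 = 1.391 mg/dL
CrCl = (140 − 61) × 90.8 / (72 × 1.391) × 0.85 = 7173.2 / 100.15 × 0.85 ≈ 60.9 mL/min
CrCl ≈ 61 mL/min.
kefotadine: ≥ 40 mL/min → 100% of 120 mg = 120 mg.
firalukast: 50–89 mL/min → 60% of 120 mg = 72 mg.
Total = 120 + 72 = 192 mg.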